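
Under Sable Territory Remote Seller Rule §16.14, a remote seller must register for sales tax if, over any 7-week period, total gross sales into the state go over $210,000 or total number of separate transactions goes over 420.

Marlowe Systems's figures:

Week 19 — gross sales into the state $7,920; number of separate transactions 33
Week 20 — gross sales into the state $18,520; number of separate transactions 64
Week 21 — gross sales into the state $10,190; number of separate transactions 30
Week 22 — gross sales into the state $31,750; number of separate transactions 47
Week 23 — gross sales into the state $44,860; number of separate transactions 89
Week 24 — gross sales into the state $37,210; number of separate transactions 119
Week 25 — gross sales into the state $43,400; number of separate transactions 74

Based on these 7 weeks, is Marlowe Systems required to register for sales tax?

Total gross sales into the state: $7,920 + $18,520 + $10,190 + $31,750 + $44,860 + $37,210 + $43,400 = $193,850 (≤ $210,000).
Total number of separate transactions: 33 + 64 + 30 + 47 + 89 + 119 + 74 = 456 (> 420).
The test is 'or': at least one threshold is exceeded.

Yes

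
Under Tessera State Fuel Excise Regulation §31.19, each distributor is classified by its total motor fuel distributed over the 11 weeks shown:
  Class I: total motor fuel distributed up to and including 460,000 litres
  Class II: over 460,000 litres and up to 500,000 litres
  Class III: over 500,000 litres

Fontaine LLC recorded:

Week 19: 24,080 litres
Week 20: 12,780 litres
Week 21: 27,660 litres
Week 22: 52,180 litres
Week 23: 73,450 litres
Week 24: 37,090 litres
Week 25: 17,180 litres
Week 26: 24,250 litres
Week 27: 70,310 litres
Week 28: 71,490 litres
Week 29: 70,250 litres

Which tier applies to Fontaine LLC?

Total motor fuel distributed: 24,080 litres + 12,780 litres + 27,660 litres + 52,180 litres + 73,450 litres + 37,090 litres + 17,180 litres + 24,250 litres + 70,310 litres + 71,490 litres + 70,250 litres = 480,720 litres.
460,000 litres < 480,720 litres ≤ 500,000 litres, so Class II applies.

Class II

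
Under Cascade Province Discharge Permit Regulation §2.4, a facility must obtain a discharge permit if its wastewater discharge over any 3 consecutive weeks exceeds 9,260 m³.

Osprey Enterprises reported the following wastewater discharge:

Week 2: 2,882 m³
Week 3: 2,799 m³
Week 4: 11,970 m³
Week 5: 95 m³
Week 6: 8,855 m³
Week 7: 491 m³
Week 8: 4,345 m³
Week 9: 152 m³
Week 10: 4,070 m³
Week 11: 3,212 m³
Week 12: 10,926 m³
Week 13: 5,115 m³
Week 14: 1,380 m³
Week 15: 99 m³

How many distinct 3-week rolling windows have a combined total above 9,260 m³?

8

Week 2–Week 4: 2,882 m³ + 2,799 m³ + 11,970 m³ = 17,651 m³ (over)
Week 3–Week 5: 2,799 m³ + 11,970 m³ + 95 m³ = 14,864 m³ (over)
Week 4–Week 6: 11,970 m³ + 95 m³ + 8,855 m³ = 20,920 m³ (over)
Week 5–Week 7: 95 m³ + 8,855 m³ + 491 m³ = 9,441 m³ (over)
Week 6–Week 8: 8,855 m³ + 491 m³ + 4,345 m³ = 13,691 m³ (over)
Week 7–Week 9: 491 m³ + 4,345 m³ + 152 m³ = 4,988 m³ (under)
Week 8–Week 10: 4,345 m³ + 152 m³ + 4,070 m³ = 8,567 m³ (under)
Week 9–Week 11: 152 m³ + 4,070 m³ + 3,212 m³ = 7,434 m³ (under)
Week 10–Week 12: 4,070 m³ + 3,212 m³ + 10,926 m³ = 18,208 m³ (over)
Week 11–Week 13: 3,212 m³ + 10,926 m³ + 5,115 m³ = 19,253 m³ (over)
Week 12–Week 14: 10,926 m³ + 5,115 m³ + 1,380 m³ = 17,421 m³ (over)
Week 13–Week 15: 5,115 m³ + 1,380 m³ + 99 m³ = 6,594 m³ (under)
8 windows exceed the threshold.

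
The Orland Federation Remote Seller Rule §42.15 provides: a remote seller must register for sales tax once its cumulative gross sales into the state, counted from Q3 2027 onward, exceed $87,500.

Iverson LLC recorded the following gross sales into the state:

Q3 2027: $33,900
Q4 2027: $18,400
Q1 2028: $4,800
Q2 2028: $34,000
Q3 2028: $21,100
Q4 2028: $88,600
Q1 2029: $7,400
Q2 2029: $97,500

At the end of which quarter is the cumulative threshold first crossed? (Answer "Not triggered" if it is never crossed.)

Q2 2028

Through Q3 2027: $33,900
Through Q4 2027: $52,300
Through Q1 2028: $57,100
Through Q2 2028: $91,100 ← exceeds threshold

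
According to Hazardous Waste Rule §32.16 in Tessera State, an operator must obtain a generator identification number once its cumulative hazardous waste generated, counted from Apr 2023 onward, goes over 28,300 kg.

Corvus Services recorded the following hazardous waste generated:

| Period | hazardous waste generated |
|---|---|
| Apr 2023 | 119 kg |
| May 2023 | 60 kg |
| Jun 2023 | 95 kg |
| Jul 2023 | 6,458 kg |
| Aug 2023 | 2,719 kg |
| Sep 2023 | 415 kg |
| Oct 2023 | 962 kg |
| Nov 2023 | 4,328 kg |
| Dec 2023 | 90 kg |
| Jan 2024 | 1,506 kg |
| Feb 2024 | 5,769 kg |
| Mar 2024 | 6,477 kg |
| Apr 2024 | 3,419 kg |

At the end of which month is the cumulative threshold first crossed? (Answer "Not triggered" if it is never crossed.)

Mar 2024

Through Apr 2023: 119 kg
Through May 2023: 179 kg
Through Jun 2023: 274 kg
Through Jul 2023: 6,732 kg
Through Aug 2023: 9,451 kg
Through Sep 2023: 9,866 kg
Through Oct 2023: 10,828 kg
Through Nov 2023: 15,156 kg
Through Dec 2023: 15,246 kg
Through Jan 2024: 16,752 kg
Through Feb 2024: 22,521 kg
Through Mar 2024: 28,998 kg ← exceeds threshold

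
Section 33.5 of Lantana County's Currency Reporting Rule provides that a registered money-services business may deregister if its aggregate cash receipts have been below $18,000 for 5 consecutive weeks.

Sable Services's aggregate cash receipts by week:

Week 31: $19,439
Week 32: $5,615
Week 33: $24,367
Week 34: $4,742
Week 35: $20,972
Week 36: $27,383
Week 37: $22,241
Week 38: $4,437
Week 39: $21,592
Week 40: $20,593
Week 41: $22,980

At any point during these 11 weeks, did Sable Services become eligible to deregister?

No

Weeks below $18,000: Week 32, Week 34, Week 38.
Longest run of consecutive weeks below the threshold: 1.
1 < 5, so Sable Services never became eligible.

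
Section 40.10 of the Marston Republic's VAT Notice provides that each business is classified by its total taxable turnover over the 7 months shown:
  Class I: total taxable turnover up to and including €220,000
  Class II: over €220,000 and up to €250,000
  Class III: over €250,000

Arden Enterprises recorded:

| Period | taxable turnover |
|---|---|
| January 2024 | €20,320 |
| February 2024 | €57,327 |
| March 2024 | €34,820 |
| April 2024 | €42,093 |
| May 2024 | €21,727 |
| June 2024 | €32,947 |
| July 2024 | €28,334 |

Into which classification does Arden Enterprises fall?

Total taxable turnover: €20,320 + €57,327 + €34,820 + €42,093 + €21,727 + €32,947 + €28,334 = €237,568.
€220,000 < €237,568 ≤ €250,000, so Class II applies.

Class II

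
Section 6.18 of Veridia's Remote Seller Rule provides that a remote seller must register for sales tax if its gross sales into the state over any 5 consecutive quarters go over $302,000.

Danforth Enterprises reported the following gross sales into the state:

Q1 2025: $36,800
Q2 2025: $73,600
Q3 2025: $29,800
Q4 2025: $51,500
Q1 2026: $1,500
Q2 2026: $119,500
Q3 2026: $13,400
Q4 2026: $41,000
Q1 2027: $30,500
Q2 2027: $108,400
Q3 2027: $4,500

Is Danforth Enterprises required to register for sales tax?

Yes

Q1 2025–Q1 2026: $36,800 + $73,600 + $29,800 + $51,500 + $1,500 = $193,200 (under)
Q2 2025–Q2 2026: $73,600 + $29,800 + $51,500 + $1,500 + $119,500 = $275,900 (under)
Q3 2025–Q3 2026: $29,800 + $51,500 + $1,500 + $119,500 + $13,400 = $215,700 (under)
Q4 2025–Q4 2026: $51,500 + $1,500 + $119,500 + $13,400 + $41,000 = $226,900 (under)
Q1 2026–Q1 2027: $1,500 + $119,500 + $13,400 + $41,000 + $30,500 = $205,900 (under)
Q2 2026–Q2 2027: $119,500 + $13,400 + $41,000 + $30,500 + $108,400 = $312,800 (over)
Q3 2026–Q3 2027: $13,400 + $41,000 + $30,500 + $108,400 + $4,500 = $197,800 (under)
At least one window exceeds $302,000.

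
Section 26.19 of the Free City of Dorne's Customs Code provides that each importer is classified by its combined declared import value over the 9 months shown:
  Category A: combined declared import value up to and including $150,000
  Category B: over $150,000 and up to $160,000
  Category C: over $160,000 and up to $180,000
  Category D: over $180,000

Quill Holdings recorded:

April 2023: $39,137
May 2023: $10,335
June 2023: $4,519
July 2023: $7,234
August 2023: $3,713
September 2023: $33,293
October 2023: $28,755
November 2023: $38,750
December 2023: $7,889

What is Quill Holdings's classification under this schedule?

Combined declared import value: $39,137 + $10,335 + $4,519 + $7,234 + $3,713 + $33,293 + $28,755 + $38,750 + $7,889 = $173,625.
$160,000 < $173,625 ≤ $180,000, so Category C applies.

Category C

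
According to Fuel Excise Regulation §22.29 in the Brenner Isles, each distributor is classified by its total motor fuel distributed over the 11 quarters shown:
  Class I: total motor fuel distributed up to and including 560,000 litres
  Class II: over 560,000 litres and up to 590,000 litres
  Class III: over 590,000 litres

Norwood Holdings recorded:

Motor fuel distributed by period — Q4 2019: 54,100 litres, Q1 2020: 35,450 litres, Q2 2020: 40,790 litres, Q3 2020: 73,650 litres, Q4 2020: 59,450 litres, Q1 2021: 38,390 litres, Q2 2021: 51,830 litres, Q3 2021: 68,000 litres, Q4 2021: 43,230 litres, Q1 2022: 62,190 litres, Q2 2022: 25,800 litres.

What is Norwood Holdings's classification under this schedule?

Class I

Total motor fuel distributed: 54,100 litres + 35,450 litres + 40,790 litres + 73,650 litres + 59,450 litres + 38,390 litres + 51,830 litres + 68,000 litres + 43,230 litres + 62,190 litres + 25,800 litres = 552,880 litres.
552,880 litres ≤ 560,000 litres, so Class I applies.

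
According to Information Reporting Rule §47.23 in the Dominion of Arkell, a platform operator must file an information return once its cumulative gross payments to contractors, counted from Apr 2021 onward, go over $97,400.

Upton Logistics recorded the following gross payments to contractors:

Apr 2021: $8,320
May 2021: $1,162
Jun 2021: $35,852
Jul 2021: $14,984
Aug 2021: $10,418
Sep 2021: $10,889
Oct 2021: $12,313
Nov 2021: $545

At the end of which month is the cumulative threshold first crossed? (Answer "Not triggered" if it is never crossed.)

Not triggered

Through Apr 2021: $8,320
Through May 2021: $9,482
Through Jun 2021: $45,334
Through Jul 2021: $60,318
Through Aug 2021: $70,736
Through Sep 2021: $81,625
Through Oct 2021: $93,938
Through Nov 2021: $94,483
Final cumulative total $94,483 ≤ $97,400; the threshold is never exceeded.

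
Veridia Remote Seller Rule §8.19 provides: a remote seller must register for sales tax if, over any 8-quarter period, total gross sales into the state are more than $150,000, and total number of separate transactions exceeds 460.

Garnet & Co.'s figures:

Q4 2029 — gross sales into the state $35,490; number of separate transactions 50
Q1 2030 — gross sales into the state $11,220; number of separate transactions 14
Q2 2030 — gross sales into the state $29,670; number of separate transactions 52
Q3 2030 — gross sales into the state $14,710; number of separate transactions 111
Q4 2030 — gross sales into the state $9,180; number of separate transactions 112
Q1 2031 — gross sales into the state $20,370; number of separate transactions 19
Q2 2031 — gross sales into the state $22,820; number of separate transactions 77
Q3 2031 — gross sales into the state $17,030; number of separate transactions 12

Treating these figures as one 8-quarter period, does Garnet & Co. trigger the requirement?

Total gross sales into the state: $35,490 + $11,220 + $29,670 + $14,710 + $9,180 + $20,370 + $22,820 + $17,030 = $160,490 (> $150,000).
Total number of separate transactions: 50 + 14 + 52 + 111 + 112 + 19 + 77 + 12 = 447 (≤ 460).
The test is 'and': the rule requires both, and at least one is not exceeded.

No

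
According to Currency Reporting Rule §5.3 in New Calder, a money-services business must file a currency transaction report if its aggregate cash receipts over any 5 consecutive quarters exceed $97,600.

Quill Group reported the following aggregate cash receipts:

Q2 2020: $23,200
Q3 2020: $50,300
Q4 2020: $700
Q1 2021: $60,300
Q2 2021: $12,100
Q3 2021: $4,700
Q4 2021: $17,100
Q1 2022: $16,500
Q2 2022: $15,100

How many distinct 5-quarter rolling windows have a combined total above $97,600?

Q2 2020–Q2 2021: $23,200 + $50,300 + $700 + $60,300 + $12,100 = $146,600 (over)
Q3 2020–Q3 2021: $50,300 + $700 + $60,300 + $12,100 + $4,700 = $128,100 (over)
Q4 2020–Q4 2021: $700 + $60,300 + $12,100 + $4,700 + $17,100 = $94,900 (under)
Q1 2021–Q1 2022: $60,300 + $12,100 + $4,700 + $17,100 + $16,500 = $110,700 (over)
Q2 2021–Q2 2022: $12,100 + $4,700 + $17,100 + $16,500 + $15,100 = $65,500 (under)
3 windows exceed the threshold.

3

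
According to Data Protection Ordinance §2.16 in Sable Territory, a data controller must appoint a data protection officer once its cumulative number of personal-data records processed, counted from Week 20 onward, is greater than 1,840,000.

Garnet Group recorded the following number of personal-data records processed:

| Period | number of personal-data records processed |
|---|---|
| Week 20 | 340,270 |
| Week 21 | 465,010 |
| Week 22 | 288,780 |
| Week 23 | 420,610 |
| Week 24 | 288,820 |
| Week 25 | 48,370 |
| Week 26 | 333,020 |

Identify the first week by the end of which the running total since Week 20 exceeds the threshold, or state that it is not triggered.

Week 25

Through Week 20: 340,270
Through Week 21: 805,280
Through Week 22: 1,094,060
Through Week 23: 1,514,670
Through Week 24: 1,803,490
Through Week 25: 1,851,860 ← exceeds threshold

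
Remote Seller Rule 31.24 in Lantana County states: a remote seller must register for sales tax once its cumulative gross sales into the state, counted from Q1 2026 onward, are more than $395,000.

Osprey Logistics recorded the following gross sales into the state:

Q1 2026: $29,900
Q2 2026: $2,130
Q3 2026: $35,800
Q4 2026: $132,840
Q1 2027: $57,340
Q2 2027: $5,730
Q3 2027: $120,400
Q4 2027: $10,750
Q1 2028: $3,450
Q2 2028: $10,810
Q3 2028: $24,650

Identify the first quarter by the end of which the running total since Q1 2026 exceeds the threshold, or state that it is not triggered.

Q1 2028

Through Q1 2026: $29,900
Through Q2 2026: $32,030
Through Q3 2026: $67,830
Through Q4 2026: $200,670
Through Q1 2027: $258,010
Through Q2 2027: $263,740
Through Q3 2027: $384,140
Through Q4 2027: $394,890
Through Q1 2028: $398,340 ← exceeds threshold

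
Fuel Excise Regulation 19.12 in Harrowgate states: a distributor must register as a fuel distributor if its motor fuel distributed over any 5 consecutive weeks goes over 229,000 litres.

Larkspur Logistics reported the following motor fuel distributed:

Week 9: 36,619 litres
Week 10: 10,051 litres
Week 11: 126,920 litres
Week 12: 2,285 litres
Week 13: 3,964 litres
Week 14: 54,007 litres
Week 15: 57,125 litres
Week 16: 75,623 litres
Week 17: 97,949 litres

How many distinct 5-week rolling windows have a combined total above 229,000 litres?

Week 9–Week 13: 36,619 litres + 10,051 litres + 126,920 litres + 2,285 litres + 3,964 litres = 179,839 litres (under)
Week 10–Week 14: 10,051 litres + 126,920 litres + 2,285 litres + 3,964 litres + 54,007 litres = 197,227 litres (under)
Week 11–Week 15: 126,920 litres + 2,285 litres + 3,964 litres + 54,007 litres + 57,125 litres = 244,301 litres (over)
Week 12–Week 16: 2,285 litres + 3,964 litres + 54,007 litres + 57,125 litres + 75,623 litres = 193,004 litres (under)
Week 13–Week 17: 3,964 litres + 54,007 litres + 57,125 litres + 75,623 litres + 97,949 litres = 288,668 litres (over)
2 windows exceed the threshold.

2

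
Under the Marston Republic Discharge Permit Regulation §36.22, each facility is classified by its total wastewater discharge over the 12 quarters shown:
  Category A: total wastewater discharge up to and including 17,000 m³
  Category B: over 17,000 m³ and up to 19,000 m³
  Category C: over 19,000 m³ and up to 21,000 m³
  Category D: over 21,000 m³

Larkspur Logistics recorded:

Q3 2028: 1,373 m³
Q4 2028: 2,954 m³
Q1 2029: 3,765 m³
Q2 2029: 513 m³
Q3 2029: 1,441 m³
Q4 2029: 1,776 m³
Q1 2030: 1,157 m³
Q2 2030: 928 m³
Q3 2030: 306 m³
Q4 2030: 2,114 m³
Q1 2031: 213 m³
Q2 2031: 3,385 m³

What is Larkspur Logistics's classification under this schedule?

Total wastewater discharge: 1,373 m³ + 2,954 m³ + 3,765 m³ + 513 m³ + 1,441 m³ + 1,776 m³ + 1,157 m³ + 928 m³ + 306 m³ + 2,114 m³ + 213 m³ + 3,385 m³ = 19,925 m³.
19,000 m³ < 19,925 m³ ≤ 21,000 m³, so Category C applies.

Category C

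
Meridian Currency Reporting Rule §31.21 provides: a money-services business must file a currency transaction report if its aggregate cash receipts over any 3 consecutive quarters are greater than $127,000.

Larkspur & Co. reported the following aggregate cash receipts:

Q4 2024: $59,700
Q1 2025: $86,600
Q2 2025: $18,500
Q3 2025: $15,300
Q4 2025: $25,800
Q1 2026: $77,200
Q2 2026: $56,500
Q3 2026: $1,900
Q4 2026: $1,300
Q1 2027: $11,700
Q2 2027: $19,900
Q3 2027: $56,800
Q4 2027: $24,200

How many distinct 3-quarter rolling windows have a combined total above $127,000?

3

Q4 2024–Q2 2025: $59,700 + $86,600 + $18,500 = $164,800 (over)
Q1 2025–Q3 2025: $86,600 + $18,500 + $15,300 = $120,400 (under)
Q2 2025–Q4 2025: $18,500 + $15,300 + $25,800 = $59,600 (under)
Q3 2025–Q1 2026: $15,300 + $25,800 + $77,200 = $118,300 (under)
Q4 2025–Q2 2026: $25,800 + $77,200 + $56,500 = $159,500 (over)
Q1 2026–Q3 2026: $77,200 + $56,500 + $1,900 = $135,600 (over)
Q2 2026–Q4 2026: $56,500 + $1,900 + $1,300 = $59,700 (under)
Q3 2026–Q1 2027: $1,900 + $1,300 + $11,700 = $14,900 (under)
Q4 2026–Q2 2027: $1,300 + $11,700 + $19,900 = $32,900 (under)
Q1 2027–Q3 2027: $11,700 + $19,900 + $56,800 = $88,400 (under)
Q2 2027–Q4 2027: $19,900 + $56,800 + $24,200 = $100,900 (under)
3 windows exceed the threshold.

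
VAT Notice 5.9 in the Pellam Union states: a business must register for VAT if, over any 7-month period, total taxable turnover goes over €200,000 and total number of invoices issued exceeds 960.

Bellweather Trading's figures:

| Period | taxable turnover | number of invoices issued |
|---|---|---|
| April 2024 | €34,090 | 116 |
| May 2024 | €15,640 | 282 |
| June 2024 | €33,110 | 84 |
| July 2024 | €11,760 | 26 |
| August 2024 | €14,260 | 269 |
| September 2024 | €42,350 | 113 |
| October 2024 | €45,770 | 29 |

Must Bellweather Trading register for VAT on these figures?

No

Total taxable turnover: €34,090 + €15,640 + €33,110 + €11,760 + €14,260 + €42,350 + €45,770 = €196,980 (≤ €200,000).
Total number of invoices issued: 116 + 282 + 84 + 26 + 269 + 113 + 29 = 919 (≤ 960).
The test is 'and': the rule requires both, and at least one is not exceeded.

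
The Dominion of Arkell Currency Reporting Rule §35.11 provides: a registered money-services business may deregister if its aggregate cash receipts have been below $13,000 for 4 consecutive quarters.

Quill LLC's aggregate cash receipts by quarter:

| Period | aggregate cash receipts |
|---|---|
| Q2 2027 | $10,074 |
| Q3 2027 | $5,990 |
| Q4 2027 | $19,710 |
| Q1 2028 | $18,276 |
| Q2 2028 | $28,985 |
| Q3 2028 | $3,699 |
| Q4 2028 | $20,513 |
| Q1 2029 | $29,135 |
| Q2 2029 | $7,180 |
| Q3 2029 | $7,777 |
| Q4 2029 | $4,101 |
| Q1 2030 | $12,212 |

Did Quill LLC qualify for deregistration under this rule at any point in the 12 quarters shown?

Quarters below $13,000: Q2 2027, Q3 2027, Q3 2028, Q2 2029, Q3 2029, Q4 2029, Q1 2030.
Longest run of consecutive quarters below the threshold: 4.
4 ≥ 4, so Quill LLC became eligible.

Yes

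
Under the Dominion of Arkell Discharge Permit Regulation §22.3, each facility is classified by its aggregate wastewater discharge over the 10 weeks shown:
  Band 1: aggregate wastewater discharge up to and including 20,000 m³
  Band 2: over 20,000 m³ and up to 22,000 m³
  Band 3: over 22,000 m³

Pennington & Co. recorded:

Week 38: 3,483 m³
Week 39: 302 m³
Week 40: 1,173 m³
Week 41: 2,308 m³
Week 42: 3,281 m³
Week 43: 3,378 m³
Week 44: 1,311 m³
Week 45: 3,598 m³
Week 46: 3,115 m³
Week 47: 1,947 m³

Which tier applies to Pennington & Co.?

Band 3

Aggregate wastewater discharge: 3,483 m³ + 302 m³ + 1,173 m³ + 2,308 m³ + 3,281 m³ + 3,378 m³ + 1,311 m³ + 3,598 m³ + 3,115 m³ + 1,947 m³ = 23,896 m³.
23,896 m³ > 22,000 m³, so Band 3 applies.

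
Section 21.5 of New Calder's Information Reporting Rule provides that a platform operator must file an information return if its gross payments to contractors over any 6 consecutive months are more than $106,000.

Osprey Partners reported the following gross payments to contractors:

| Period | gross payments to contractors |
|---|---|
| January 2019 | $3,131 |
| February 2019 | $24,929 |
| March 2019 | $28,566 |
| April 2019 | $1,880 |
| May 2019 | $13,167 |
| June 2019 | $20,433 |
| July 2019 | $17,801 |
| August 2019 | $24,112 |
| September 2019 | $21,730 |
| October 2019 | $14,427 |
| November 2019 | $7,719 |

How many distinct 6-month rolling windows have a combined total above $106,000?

3

January 2019–June 2019: $3,131 + $24,929 + $28,566 + $1,880 + $13,167 + $20,433 = $92,106 (under)
February 2019–July 2019: $24,929 + $28,566 + $1,880 + $13,167 + $20,433 + $17,801 = $106,776 (over)
March 2019–August 2019: $28,566 + $1,880 + $13,167 + $20,433 + $17,801 + $24,112 = $105,959 (under)
April 2019–September 2019: $1,880 + $13,167 + $20,433 + $17,801 + $24,112 + $21,730 = $99,123 (under)
May 2019–October 2019: $13,167 + $20,433 + $17,801 + $24,112 + $21,730 + $14,427 = $111,670 (over)
June 2019–November 2019: $20,433 + $17,801 + $24,112 + $21,730 + $14,427 + $7,719 = $106,222 (over)
3 windows exceed the threshold.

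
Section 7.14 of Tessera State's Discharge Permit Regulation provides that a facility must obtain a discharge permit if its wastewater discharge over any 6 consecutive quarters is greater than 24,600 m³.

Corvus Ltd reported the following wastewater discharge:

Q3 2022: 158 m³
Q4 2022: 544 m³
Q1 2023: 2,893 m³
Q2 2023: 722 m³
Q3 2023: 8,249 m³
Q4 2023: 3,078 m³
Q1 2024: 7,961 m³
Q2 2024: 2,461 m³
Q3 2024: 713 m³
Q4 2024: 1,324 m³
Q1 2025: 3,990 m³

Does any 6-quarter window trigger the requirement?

Q3 2022–Q4 2023: 158 m³ + 544 m³ + 2,893 m³ + 722 m³ + 8,249 m³ + 3,078 m³ = 15,644 m³ (under)
Q4 2022–Q1 2024: 544 m³ + 2,893 m³ + 722 m³ + 8,249 m³ + 3,078 m³ + 7,961 m³ = 23,447 m³ (under)
Q1 2023–Q2 2024: 2,893 m³ + 722 m³ + 8,249 m³ + 3,078 m³ + 7,961 m³ + 2,461 m³ = 25,364 m³ (over)
Q2 2023–Q3 2024: 722 m³ + 8,249 m³ + 3,078 m³ + 7,961 m³ + 2,461 m³ + 713 m³ = 23,184 m³ (under)
Q3 2023–Q4 2024: 8,249 m³ + 3,078 m³ + 7,961 m³ + 2,461 m³ + 713 m³ + 1,324 m³ = 23,786 m³ (under)
Q4 2023–Q1 2025: 3,078 m³ + 7,961 m³ + 2,461 m³ + 713 m³ + 1,324 m³ + 3,990 m³ = 19,527 m³ (under)
At least one window exceeds 24,600 m³.

Yes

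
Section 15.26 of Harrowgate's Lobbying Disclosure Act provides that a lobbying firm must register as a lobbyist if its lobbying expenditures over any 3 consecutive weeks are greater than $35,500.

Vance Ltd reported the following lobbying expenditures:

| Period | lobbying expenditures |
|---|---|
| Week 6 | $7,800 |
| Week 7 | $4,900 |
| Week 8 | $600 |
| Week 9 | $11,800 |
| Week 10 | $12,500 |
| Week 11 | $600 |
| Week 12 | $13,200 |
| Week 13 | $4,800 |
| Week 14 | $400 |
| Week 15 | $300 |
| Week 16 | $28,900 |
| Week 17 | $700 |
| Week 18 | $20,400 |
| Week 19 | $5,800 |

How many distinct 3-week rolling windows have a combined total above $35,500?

Week 6–Week 8: $7,800 + $4,900 + $600 = $13,300 (under)
Week 7–Week 9: $4,900 + $600 + $11,800 = $17,300 (under)
Week 8–Week 10: $600 + $11,800 + $12,500 = $24,900 (under)
Week 9–Week 11: $11,800 + $12,500 + $600 = $24,900 (under)
Week 10–Week 12: $12,500 + $600 + $13,200 = $26,300 (under)
Week 11–Week 13: $600 + $13,200 + $4,800 = $18,600 (under)
Week 12–Week 14: $13,200 + $4,800 + $400 = $18,400 (under)
Week 13–Week 15: $4,800 + $400 + $300 = $5,500 (under)
Week 14–Week 16: $400 + $300 + $28,900 = $29,600 (under)
Week 15–Week 17: $300 + $28,900 + $700 = $29,900 (under)
Week 16–Week 18: $28,900 + $700 + $20,400 = $50,000 (over)
Week 17–Week 19: $700 + $20,400 + $5,800 = $26,900 (under)
1 window exceeds the threshold.

1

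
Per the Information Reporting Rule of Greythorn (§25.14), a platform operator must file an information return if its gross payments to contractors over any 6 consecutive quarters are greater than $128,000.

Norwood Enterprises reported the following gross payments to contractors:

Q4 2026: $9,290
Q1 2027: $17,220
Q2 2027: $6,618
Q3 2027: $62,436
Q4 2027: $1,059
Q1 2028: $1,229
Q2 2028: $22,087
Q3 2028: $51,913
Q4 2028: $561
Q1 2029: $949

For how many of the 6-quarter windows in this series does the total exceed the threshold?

2

Q4 2026–Q1 2028: $9,290 + $17,220 + $6,618 + $62,436 + $1,059 + $1,229 = $97,852 (under)
Q1 2027–Q2 2028: $17,220 + $6,618 + $62,436 + $1,059 + $1,229 + $22,087 = $110,649 (under)
Q2 2027–Q3 2028: $6,618 + $62,436 + $1,059 + $1,229 + $22,087 + $51,913 = $145,342 (over)
Q3 2027–Q4 2028: $62,436 + $1,059 + $1,229 + $22,087 + $51,913 + $561 = $139,285 (over)
Q4 2027–Q1 2029: $1,059 + $1,229 + $22,087 + $51,913 + $561 + $949 = $77,798 (under)
2 windows exceed the threshold.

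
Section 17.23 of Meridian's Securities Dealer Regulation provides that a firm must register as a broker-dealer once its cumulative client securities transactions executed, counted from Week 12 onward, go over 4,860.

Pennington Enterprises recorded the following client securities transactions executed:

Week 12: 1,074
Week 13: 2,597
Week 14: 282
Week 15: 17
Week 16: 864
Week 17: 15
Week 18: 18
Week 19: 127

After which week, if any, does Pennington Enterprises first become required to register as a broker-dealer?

Through Week 12: 1,074
Through Week 13: 3,671
Through Week 14: 3,953
Through Week 15: 3,970
Through Week 16: 4,834
Through Week 17: 4,849
Through Week 18: 4,867 ← exceeds threshold

Week 18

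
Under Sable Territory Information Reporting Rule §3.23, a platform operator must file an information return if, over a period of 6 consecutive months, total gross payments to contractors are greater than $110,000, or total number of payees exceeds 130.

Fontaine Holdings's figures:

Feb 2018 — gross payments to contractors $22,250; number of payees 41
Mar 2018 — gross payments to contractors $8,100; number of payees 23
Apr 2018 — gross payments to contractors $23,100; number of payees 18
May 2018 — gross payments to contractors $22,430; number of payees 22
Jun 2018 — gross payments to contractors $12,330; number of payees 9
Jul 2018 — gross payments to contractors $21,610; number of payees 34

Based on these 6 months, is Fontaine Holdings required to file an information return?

Total gross payments to contractors: $22,250 + $8,100 + $23,100 + $22,430 + $12,330 + $21,610 = $109,820 (≤ $110,000).
Total number of payees: 41 + 23 + 18 + 22 + 9 + 34 = 147 (> 130).
The test is 'or': at least one threshold is exceeded.

Yes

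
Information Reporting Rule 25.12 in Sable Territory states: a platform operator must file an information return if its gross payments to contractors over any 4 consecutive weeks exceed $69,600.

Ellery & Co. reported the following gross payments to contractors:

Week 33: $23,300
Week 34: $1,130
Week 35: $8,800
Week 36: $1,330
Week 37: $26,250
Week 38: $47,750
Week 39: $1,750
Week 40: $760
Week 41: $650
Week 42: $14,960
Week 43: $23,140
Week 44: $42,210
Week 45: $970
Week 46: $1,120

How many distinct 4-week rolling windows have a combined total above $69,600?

5

Week 33–Week 36: $23,300 + $1,130 + $8,800 + $1,330 = $34,560 (under)
Week 34–Week 37: $1,130 + $8,800 + $1,330 + $26,250 = $37,510 (under)
Week 35–Week 38: $8,800 + $1,330 + $26,250 + $47,750 = $84,130 (over)
Week 36–Week 39: $1,330 + $26,250 + $47,750 + $1,750 = $77,080 (over)
Week 37–Week 40: $26,250 + $47,750 + $1,750 + $760 = $76,510 (over)
Week 38–Week 41: $47,750 + $1,750 + $760 + $650 = $50,910 (under)
Week 39–Week 42: $1,750 + $760 + $650 + $14,960 = $18,120 (under)
Week 40–Week 43: $760 + $650 + $14,960 + $23,140 = $39,510 (under)
Week 41–Week 44: $650 + $14,960 + $23,140 + $42,210 = $80,960 (over)
Week 42–Week 45: $14,960 + $23,140 + $42,210 + $970 = $81,280 (over)
Week 43–Week 46: $23,140 + $42,210 + $970 + $1,120 = $67,440 (under)
5 windows exceed the threshold.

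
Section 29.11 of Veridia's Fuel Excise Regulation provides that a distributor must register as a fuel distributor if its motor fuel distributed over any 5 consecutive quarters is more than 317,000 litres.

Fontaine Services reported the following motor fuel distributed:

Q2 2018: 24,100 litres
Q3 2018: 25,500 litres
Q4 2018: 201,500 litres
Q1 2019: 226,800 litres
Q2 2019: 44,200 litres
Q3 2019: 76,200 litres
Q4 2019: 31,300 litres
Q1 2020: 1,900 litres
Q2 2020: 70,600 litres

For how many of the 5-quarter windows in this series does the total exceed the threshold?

4

Q2 2018–Q2 2019: 24,100 litres + 25,500 litres + 201,500 litres + 226,800 litres + 44,200 litres = 522,100 litres (over)
Q3 2018–Q3 2019: 25,500 litres + 201,500 litres + 226,800 litres + 44,200 litres + 76,200 litres = 574,200 litres (over)
Q4 2018–Q4 2019: 201,500 litres + 226,800 litres + 44,200 litres + 76,200 litres + 31,300 litres = 580,000 litres (over)
Q1 2019–Q1 2020: 226,800 litres + 44,200 litres + 76,200 litres + 31,300 litres + 1,900 litres = 380,400 litres (over)
Q2 2019–Q2 2020: 44,200 litres + 76,200 litres + 31,300 litres + 1,900 litres + 70,600 litres = 224,200 litres (under)
4 windows exceed the threshold.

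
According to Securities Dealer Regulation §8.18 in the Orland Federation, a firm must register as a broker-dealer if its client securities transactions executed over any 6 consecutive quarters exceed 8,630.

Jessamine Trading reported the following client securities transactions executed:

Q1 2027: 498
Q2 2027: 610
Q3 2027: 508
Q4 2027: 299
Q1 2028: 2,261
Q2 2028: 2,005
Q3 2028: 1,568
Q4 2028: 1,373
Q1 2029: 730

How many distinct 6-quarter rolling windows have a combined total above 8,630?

0

Q1 2027–Q2 2028: 498 + 610 + 508 + 299 + 2,261 + 2,005 = 6,181 (under)
Q2 2027–Q3 2028: 610 + 508 + 299 + 2,261 + 2,005 + 1,568 = 7,251 (under)
Q3 2027–Q4 2028: 508 + 299 + 2,261 + 2,005 + 1,568 + 1,373 = 8,014 (under)
Q4 2027–Q1 2029: 299 + 2,261 + 2,005 + 1,568 + 1,373 + 730 = 8,236 (under)
0 windows exceed the threshold.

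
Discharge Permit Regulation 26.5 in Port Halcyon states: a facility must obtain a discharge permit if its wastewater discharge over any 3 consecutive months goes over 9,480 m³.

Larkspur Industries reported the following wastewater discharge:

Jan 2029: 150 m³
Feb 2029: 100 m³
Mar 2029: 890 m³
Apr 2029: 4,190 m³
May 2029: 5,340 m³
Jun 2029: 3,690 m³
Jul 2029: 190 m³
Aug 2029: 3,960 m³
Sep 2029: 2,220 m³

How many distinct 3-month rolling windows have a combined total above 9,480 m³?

Jan 2029–Mar 2029: 150 m³ + 100 m³ + 890 m³ = 1,140 m³ (under)
Feb 2029–Apr 2029: 100 m³ + 890 m³ + 4,190 m³ = 5,180 m³ (under)
Mar 2029–May 2029: 890 m³ + 4,190 m³ + 5,340 m³ = 10,420 m³ (over)
Apr 2029–Jun 2029: 4,190 m³ + 5,340 m³ + 3,690 m³ = 13,220 m³ (over)
May 2029–Jul 2029: 5,340 m³ + 3,690 m³ + 190 m³ = 9,220 m³ (under)
Jun 2029–Aug 2029: 3,690 m³ + 190 m³ + 3,960 m³ = 7,840 m³ (under)
Jul 2029–Sep 2029: 190 m³ + 3,960 m³ + 2,220 m³ = 6,370 m³ (under)
2 windows exceed the threshold.

2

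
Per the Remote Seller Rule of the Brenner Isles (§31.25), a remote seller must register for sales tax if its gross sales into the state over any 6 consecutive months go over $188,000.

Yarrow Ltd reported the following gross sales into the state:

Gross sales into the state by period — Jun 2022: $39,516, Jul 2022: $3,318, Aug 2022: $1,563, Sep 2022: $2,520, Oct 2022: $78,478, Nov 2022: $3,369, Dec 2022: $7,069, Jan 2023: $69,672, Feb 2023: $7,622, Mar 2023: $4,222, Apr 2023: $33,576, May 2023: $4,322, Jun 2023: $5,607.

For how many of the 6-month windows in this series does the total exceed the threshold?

Jun 2022–Nov 2022: $39,516 + $3,318 + $1,563 + $2,520 + $78,478 + $3,369 = $128,764 (under)
Jul 2022–Dec 2022: $3,318 + $1,563 + $2,520 + $78,478 + $3,369 + $7,069 = $96,317 (under)
Aug 2022–Jan 2023: $1,563 + $2,520 + $78,478 + $3,369 + $7,069 + $69,672 = $162,671 (under)
Sep 2022–Feb 2023: $2,520 + $78,478 + $3,369 + $7,069 + $69,672 + $7,622 = $168,730 (under)
Oct 2022–Mar 2023: $78,478 + $3,369 + $7,069 + $69,672 + $7,622 + $4,222 = $170,432 (under)
Nov 2022–Apr 2023: $3,369 + $7,069 + $69,672 + $7,622 + $4,222 + $33,576 = $125,530 (under)
Dec 2022–May 2023: $7,069 + $69,672 + $7,622 + $4,222 + $33,576 + $4,322 = $126,483 (under)
Jan 2023–Jun 2023: $69,672 + $7,622 + $4,222 + $33,576 + $4,322 + $5,607 = $125,021 (under)
0 windows exceed the threshold.

0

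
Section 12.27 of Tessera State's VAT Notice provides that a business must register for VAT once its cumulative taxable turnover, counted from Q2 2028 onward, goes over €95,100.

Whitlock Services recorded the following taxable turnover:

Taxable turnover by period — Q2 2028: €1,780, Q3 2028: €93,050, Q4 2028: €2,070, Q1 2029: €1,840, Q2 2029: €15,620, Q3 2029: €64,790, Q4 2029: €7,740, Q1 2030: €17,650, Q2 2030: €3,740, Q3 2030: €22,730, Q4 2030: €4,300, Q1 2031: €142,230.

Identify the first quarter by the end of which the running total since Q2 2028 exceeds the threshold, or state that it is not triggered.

Q4 2028

Through Q2 2028: €1,780
Through Q3 2028: €94,830
Through Q4 2028: €96,900 ← exceeds threshold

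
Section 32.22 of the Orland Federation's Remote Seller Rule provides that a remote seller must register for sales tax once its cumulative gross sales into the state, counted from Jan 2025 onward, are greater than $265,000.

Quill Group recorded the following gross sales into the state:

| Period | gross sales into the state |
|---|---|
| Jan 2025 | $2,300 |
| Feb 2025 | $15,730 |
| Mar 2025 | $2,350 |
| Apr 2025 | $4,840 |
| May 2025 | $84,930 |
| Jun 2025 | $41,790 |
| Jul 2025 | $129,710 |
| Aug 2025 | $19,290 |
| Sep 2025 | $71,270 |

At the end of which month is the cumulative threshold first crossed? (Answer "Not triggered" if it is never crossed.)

Jul 2025

Through Jan 2025: $2,300
Through Feb 2025: $18,030
Through Mar 2025: $20,380
Through Apr 2025: $25,220
Through May 2025: $110,150
Through Jun 2025: $151,940
Through Jul 2025: $281,650 ← exceeds threshold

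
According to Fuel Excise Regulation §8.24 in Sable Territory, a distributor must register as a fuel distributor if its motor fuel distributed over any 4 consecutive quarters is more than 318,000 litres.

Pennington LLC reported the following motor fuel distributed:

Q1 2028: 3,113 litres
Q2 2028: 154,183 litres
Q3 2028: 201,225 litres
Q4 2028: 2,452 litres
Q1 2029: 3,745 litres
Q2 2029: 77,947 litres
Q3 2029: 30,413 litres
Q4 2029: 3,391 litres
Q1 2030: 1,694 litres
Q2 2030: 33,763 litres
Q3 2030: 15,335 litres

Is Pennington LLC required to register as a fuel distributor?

Q1 2028–Q4 2028: 3,113 litres + 154,183 litres + 201,225 litres + 2,452 litres = 360,973 litres (over)
Q2 2028–Q1 2029: 154,183 litres + 201,225 litres + 2,452 litres + 3,745 litres = 361,605 litres (over)
Q3 2028–Q2 2029: 201,225 litres + 2,452 litres + 3,745 litres + 77,947 litres = 285,369 litres (under)
Q4 2028–Q3 2029: 2,452 litres + 3,745 litres + 77,947 litres + 30,413 litres = 114,557 litres (under)
Q1 2029–Q4 2029: 3,745 litres + 77,947 litres + 30,413 litres + 3,391 litres = 115,496 litres (under)
Q2 2029–Q1 2030: 77,947 litres + 30,413 litres + 3,391 litres + 1,694 litres = 113,445 litres (under)
Q3 2029–Q2 2030: 30,413 litres + 3,391 litres + 1,694 litres + 33,763 litres = 69,261 litres (under)
Q4 2029–Q3 2030: 3,391 litres + 1,694 litres + 33,763 litres + 15,335 litres = 54,183 litres (under)
At least one window exceeds 318,000 litres.

Yes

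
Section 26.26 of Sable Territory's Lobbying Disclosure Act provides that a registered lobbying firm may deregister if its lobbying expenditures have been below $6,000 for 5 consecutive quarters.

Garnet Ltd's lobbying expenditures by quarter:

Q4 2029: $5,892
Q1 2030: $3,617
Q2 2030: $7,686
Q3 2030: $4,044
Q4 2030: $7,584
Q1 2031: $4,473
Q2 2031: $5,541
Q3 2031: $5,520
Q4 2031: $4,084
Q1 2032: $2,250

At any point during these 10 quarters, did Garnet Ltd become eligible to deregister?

Yes

Quarters below $6,000: Q4 2029, Q1 2030, Q3 2030, Q1 2031, Q2 2031, Q3 2031, Q4 2031, Q1 2032.
Longest run of consecutive quarters below the threshold: 5.
5 ≥ 5, so Garnet Ltd became eligible.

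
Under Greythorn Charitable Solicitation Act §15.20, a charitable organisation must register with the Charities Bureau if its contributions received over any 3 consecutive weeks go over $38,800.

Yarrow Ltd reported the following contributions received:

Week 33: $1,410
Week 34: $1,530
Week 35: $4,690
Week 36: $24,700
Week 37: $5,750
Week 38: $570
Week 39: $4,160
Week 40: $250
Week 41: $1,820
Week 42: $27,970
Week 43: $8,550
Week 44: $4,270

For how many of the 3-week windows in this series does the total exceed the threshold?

Week 33–Week 35: $1,410 + $1,530 + $4,690 = $7,630 (under)
Week 34–Week 36: $1,530 + $4,690 + $24,700 = $30,920 (under)
Week 35–Week 37: $4,690 + $24,700 + $5,750 = $35,140 (under)
Week 36–Week 38: $24,700 + $5,750 + $570 = $31,020 (under)
Week 37–Week 39: $5,750 + $570 + $4,160 = $10,480 (under)
Week 38–Week 40: $570 + $4,160 + $250 = $4,980 (under)
Week 39–Week 41: $4,160 + $250 + $1,820 = $6,230 (under)
Week 40–Week 42: $250 + $1,820 + $27,970 = $30,040 (under)
Week 41–Week 43: $1,820 + $27,970 + $8,550 = $38,340 (under)
Week 42–Week 44: $27,970 + $8,550 + $4,270 = $40,790 (over)
1 window exceeds the threshold.

1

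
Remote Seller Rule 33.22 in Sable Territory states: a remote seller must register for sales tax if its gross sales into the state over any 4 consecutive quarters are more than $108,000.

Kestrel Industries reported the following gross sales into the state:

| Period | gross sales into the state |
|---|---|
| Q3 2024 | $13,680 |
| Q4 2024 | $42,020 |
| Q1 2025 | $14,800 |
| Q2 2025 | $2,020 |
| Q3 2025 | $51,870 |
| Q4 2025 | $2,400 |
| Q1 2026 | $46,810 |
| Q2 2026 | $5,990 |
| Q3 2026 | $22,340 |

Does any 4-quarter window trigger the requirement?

Q3 2024–Q2 2025: $13,680 + $42,020 + $14,800 + $2,020 = $72,520 (under)
Q4 2024–Q3 2025: $42,020 + $14,800 + $2,020 + $51,870 = $110,710 (over)
Q1 2025–Q4 2025: $14,800 + $2,020 + $51,870 + $2,400 = $71,090 (under)
Q2 2025–Q1 2026: $2,020 + $51,870 + $2,400 + $46,810 = $103,100 (under)
Q3 2025–Q2 2026: $51,870 + $2,400 + $46,810 + $5,990 = $107,070 (under)
Q4 2025–Q3 2026: $2,400 + $46,810 + $5,990 + $22,340 = $77,540 (under)
At least one window exceeds $108,000.

Yes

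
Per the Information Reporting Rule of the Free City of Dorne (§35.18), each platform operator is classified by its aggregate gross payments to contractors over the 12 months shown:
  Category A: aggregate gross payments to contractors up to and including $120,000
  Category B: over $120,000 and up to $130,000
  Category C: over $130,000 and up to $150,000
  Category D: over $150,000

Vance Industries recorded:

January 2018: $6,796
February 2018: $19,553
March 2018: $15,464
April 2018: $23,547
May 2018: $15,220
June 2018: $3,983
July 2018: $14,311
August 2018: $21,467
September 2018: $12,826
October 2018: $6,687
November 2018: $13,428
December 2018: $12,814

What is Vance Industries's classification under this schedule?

Aggregate gross payments to contractors: $6,796 + $19,553 + $15,464 + $23,547 + $15,220 + $3,983 + $14,311 + $21,467 + $12,826 + $6,687 + $13,428 + $12,814 = $166,096.
$166,096 > $150,000, so Category D applies.

Category D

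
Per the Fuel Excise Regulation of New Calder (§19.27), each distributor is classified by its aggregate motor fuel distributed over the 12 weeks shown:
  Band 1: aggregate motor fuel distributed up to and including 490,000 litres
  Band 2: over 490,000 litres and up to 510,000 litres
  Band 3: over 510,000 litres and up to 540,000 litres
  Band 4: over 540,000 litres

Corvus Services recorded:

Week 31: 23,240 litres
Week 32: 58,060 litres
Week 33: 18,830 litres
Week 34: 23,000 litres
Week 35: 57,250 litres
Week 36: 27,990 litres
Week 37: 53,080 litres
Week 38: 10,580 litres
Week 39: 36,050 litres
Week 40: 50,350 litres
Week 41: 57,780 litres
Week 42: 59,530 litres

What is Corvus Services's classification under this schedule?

Band 1

Aggregate motor fuel distributed: 23,240 litres + 58,060 litres + 18,830 litres + 23,000 litres + 57,250 litres + 27,990 litres + 53,080 litres + 10,580 litres + 36,050 litres + 50,350 litres + 57,780 litres + 59,530 litres = 475,740 litres.
475,740 litres ≤ 490,000 litres, so Band 1 applies.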